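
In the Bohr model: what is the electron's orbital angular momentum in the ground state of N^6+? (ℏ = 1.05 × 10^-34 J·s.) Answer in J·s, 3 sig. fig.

1.05 × 10^-34 J·s

L_n = nℏ = 1 × 1.05 × 10^-34 = 1.05 × 10^-34 J·s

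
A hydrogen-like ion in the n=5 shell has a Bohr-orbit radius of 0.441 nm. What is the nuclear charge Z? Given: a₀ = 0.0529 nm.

r_n = n²a₀/Z ⇒ Z = n²a₀/r = 5² × 0.0529 / 0.441 ≈ 3.00
Z = 3

3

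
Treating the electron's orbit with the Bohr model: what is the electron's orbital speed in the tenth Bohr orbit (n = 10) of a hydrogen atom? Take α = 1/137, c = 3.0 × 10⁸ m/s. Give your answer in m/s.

v_n = Zαc/n = 1 × 0.0073 × 3.0 × 10⁸ / 10
    = 2.2 × 10⁵ m/s

2.2 × 10⁵ m/s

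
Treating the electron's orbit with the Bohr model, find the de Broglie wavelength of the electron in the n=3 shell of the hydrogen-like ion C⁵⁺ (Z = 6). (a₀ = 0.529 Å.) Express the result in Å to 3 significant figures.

1.66 Å

The Bohr quantisation condition is nλ = 2πr_n.
r_n = n²a₀/Z = 0.793 Å
λ = 2πr_n/n = 2π·0.793/3 = 1.66 Å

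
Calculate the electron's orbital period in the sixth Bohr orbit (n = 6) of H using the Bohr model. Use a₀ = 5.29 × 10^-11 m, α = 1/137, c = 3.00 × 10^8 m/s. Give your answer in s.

3.28 × 10^-14 s

r = n²a₀/Z = 6²·5.29 × 10^-11/1 = 1.90 × 10^-9 m
v = Zαc/n = 1·0.00730·3.00 × 10^8/6 = 3.65 × 10^5 m/s
T = 2πr/v = 3.28 × 10^-14 s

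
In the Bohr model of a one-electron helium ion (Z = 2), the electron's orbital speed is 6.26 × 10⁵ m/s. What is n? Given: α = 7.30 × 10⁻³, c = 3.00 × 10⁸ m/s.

v_n = Zαc/n ⇒ n = Zαc/v = 2 × 0.00730 × 3.00 × 10⁸ / 6.26 × 10⁵ ≈ 7.00
n = 7

7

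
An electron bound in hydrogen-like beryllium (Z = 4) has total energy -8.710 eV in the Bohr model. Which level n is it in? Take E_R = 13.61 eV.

5

E_n = −E_R Z²/n² ⇒ n² = E_R Z²/(−E_n) = 13.61 × 4² / 8.710 ≈ 25.00
n = 5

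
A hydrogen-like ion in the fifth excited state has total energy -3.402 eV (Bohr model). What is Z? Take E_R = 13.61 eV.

3

E_n = −E_R Z²/n² ⇒ Z² = −E_n n²/E_R = 3.402 × 6² / 13.61 ≈ 9.00
Z = 3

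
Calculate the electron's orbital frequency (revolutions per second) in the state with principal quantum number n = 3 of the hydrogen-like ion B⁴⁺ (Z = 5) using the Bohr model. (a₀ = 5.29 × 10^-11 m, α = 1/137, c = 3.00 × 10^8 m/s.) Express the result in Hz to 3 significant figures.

r = n²a₀/Z = 9.52 × 10^-11 m, v = Zαc/n = 3.65 × 10^6 m/s
f = v/(2πr) = 6.10 × 10^15 Hz

6.10 × 10^15 Hz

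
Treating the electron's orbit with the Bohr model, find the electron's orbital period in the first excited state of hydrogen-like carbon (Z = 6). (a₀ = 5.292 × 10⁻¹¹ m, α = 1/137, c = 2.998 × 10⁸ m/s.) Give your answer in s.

r = n²a₀/Z = 2²·5.292 × 10⁻¹¹/6 = 3.528 × 10⁻¹¹ m
v = Zαc/n = 6·0.007299·2.998 × 10⁸/2 = 6.565 × 10⁶ m/s
T = 2πr/v = 3.377 × 10⁻¹⁷ s

3.377 × 10⁻¹⁷ s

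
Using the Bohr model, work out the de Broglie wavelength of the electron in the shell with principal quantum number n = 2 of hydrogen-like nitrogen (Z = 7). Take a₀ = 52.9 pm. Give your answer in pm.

95.0 pm

The Bohr quantisation condition is nλ = 2πr_n.
r_n = n²a₀/Z = 30.2 pm
λ = 2πr_n/n = 2π·30.2/2 = 95.0 pm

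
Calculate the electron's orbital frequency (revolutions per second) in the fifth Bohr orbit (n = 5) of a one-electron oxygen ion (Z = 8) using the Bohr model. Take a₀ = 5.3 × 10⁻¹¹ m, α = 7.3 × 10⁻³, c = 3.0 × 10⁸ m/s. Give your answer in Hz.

r = n²a₀/Z = 1.7 × 10⁻¹⁰ m, v = Zαc/n = 3.5 × 10⁶ m/s
f = v/(2πr) = 3.4 × 10¹⁵ Hz

3.4 × 10¹⁵ Hz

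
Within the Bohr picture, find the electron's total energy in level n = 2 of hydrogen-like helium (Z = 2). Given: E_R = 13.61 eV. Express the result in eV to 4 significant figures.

-13.61 eV

E_n = −E_R·Z²/n² = −13.61 × 2²/2² = -13.61 eV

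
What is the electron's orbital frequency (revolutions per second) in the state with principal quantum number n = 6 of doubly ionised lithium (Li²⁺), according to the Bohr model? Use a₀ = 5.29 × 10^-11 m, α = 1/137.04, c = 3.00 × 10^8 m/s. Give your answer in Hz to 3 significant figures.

r = n²a₀/Z = 6.35 × 10^-10 m, v = Zαc/n = 1.09 × 10^6 m/s
f = v/(2πr) = 2.74 × 10^14 Hz

2.74 × 10^14 Hz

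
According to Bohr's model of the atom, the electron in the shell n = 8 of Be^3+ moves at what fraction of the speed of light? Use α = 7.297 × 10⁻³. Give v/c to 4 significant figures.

0.003648

v_n = Zαc/n, so v/c = Zα/n = 4 × 0.007297 / 8 = 0.003648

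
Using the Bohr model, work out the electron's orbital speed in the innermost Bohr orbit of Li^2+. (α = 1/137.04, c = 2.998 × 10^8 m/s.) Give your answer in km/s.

6563 km/s

v_n = Zαc/n = 3 × 0.007297 × 2.998 × 10^8 / 1
    = 6563 km/s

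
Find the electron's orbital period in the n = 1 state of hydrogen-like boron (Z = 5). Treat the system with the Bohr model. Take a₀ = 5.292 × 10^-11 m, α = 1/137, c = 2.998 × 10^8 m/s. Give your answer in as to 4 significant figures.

6.078 as

r = n²a₀/Z = 1²·5.292 × 10^-11/5 = 1.058 × 10^-11 m
v = Zαc/n = 5·0.007299·2.998 × 10^8/1 = 1.094 × 10^7 m/s
T = 2πr/v = 6.078 × 10^-18 s = 6.078 as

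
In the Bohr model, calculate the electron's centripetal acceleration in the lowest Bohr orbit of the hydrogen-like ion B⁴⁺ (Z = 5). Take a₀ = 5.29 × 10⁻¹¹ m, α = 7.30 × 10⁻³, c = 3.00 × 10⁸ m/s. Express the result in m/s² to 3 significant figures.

1.13 × 10²⁵ m/s²

r = n²a₀/Z = 1.06 × 10⁻¹¹ m, v = Zαc/n = 1.09 × 10⁷ m/s
a = v²/r = (1.09 × 10⁷)² / 1.06 × 10⁻¹¹ = 1.13 × 10²⁵ m/s²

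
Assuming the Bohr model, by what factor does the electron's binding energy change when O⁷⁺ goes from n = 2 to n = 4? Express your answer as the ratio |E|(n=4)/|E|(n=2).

|E| ∝ Z^2 · n^-2; with Z fixed, |E| ∝ n^-2.
|E|(n=4)/|E|(n=2) = (4/2)^-2 = 1/4

1/4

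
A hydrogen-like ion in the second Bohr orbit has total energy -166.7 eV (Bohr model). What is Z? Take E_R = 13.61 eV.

7

E_n = −E_R Z²/n² ⇒ Z² = −E_n n²/E_R = 166.7 × 2² / 13.61 ≈ 48.99
Z = 7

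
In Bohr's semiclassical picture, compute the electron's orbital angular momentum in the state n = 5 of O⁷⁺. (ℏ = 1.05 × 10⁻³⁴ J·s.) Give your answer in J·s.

L_n = nℏ = 5 × 1.05 × 10⁻³⁴ = 5.25 × 10⁻³⁴ J·s

5.25 × 10⁻³⁴ J·s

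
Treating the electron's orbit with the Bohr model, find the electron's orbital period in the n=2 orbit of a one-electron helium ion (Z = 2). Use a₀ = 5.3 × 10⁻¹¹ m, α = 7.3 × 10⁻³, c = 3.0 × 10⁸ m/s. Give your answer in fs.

0.30 fs

r = n²a₀/Z = 2²·5.3 × 10⁻¹¹/2 = 1.1 × 10⁻¹⁰ m
v = Zαc/n = 2·0.0073·3.0 × 10⁸/2 = 2.2 × 10⁶ m/s
T = 2πr/v = 3.0 × 10⁻¹⁶ s = 0.30 fs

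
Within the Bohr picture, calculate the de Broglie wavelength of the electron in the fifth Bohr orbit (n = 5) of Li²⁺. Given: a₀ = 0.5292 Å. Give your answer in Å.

5.542 Å

The Bohr quantisation condition is nλ = 2πr_n.
r_n = n²a₀/Z = 4.410 Å
λ = 2πr_n/n = 2π·4.410/5 = 5.542 Å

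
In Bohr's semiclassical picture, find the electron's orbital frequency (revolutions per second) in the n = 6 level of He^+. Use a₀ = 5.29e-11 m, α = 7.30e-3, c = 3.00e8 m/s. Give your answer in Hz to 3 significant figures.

r = n²a₀/Z = 9.52e-10 m, v = Zαc/n = 7.30e5 m/s
f = v/(2πr) = 1.22e14 Hz

1.22e14 Hz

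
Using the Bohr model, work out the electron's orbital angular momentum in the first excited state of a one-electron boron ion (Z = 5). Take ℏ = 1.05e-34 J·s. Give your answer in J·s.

2.10e-34 J·s

L_n = nℏ = 2 × 1.05e-34 = 2.10e-34 J·s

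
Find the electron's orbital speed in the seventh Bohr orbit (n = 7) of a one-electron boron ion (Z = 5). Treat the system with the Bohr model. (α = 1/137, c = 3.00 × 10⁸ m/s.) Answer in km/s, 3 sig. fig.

1560 km/s

v_n = Zαc/n = 5 × 0.00730 × 3.00 × 10⁸ / 7
    = 1560 km/s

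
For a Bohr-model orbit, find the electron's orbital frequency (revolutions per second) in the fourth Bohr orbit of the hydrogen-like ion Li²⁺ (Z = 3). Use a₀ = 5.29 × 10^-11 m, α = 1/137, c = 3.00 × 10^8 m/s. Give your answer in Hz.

9.26 × 10^14 Hz

r = n²a₀/Z = 2.82 × 10^-10 m, v = Zαc/n = 1.64 × 10^6 m/s
f = v/(2πr) = 9.26 × 10^14 Hz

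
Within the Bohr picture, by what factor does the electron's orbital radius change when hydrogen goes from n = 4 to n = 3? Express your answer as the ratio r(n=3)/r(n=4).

r ∝ Z^-1 · n^2; with Z fixed, r ∝ n^2.
r(n=3)/r(n=4) = (3/4)^2 = 9/16

9/16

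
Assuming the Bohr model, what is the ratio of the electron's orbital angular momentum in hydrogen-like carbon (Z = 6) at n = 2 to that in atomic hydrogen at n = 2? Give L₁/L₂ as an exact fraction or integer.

1

L = nℏ is independent of Z.
L₁/L₂ = n₁/n₂ = 2/2 = 1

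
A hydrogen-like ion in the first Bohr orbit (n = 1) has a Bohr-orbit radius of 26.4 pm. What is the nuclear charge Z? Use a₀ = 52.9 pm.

2

r_n = n²a₀/Z ⇒ Z = n²a₀/r = 1² × 52.9 / 26.4 ≈ 2.00
Z = 2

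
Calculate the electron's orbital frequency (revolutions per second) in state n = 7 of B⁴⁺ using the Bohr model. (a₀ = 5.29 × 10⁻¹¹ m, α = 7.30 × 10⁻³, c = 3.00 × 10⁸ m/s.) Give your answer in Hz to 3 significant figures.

4.80 × 10¹⁴ Hz

r = n²a₀/Z = 5.18 × 10⁻¹⁰ m, v = Zαc/n = 1.56 × 10⁶ m/s
f = v/(2πr) = 4.80 × 10¹⁴ Hz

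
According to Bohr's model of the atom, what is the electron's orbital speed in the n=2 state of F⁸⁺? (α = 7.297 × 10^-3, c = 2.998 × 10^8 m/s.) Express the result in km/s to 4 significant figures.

9844 km/s

v_n = Zαc/n = 9 × 0.007297 × 2.998 × 10^8 / 2
    = 9844 km/s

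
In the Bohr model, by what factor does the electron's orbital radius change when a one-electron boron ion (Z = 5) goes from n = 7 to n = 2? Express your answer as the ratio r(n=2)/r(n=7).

4/49

r ∝ Z^-1 · n^2; with Z fixed, r ∝ n^2.
r(n=2)/r(n=7) = (2/7)^2 = 4/49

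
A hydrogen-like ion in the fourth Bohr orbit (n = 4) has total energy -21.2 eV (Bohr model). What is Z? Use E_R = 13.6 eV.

5

E_n = −E_R Z²/n² ⇒ Z² = −E_n n²/E_R = 21.2 × 4² / 13.6 ≈ 24.94
Z = 5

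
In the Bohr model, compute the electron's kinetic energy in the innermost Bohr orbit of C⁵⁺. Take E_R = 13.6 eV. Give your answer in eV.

For a Coulomb orbit the virial theorem gives K = −E_n.
E_n = −E_R·Z²/n², so K = E_R·Z²/n² = 13.6 × 6²/1² = 490 eV

490 eV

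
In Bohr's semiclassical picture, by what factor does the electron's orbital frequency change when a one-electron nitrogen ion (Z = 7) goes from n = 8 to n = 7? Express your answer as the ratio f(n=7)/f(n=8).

f ∝ Z^2 · n^-3; with Z fixed, f ∝ n^-3.
f(n=7)/f(n=8) = (7/8)^-3 = 512/343

512/343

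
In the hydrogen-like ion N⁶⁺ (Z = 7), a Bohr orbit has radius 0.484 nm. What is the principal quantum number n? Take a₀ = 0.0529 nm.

8

r_n = n²a₀/Z ⇒ n² = rZ/a₀ = 0.484 × 7 / 0.0529 ≈ 64.05
n = 8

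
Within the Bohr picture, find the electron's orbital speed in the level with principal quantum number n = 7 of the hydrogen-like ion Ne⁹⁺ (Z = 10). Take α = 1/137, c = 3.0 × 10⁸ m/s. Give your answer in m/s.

v_n = Zαc/n = 10 × 0.0073 × 3.0 × 10⁸ / 7
    = 3.1 × 10⁶ m/s

3.1 × 10⁶ m/s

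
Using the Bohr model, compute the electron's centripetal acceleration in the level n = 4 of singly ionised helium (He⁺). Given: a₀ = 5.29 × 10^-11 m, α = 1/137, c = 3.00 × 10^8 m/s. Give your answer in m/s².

r = n²a₀/Z = 4.23 × 10^-10 m, v = Zαc/n = 1.09 × 10^6 m/s
a = v²/r = (1.09 × 10^6)² / 4.23 × 10^-10 = 2.83 × 10^21 m/s²

2.83 × 10^21 m/s²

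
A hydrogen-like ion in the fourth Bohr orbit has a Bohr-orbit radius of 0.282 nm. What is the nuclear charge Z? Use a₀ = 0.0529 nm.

3

r_n = n²a₀/Z ⇒ Z = n²a₀/r = 4² × 0.0529 / 0.282 ≈ 3.00
Z = 3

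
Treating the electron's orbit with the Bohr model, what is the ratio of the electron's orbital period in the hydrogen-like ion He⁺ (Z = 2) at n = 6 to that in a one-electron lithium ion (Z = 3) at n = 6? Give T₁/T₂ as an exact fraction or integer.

T ∝ Z^-2 · n^3
T₁/T₂ = (2/3)^-2 · (6/6)^3 = 9/4

9/4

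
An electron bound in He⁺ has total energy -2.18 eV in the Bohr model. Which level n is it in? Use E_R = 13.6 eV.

E_n = −E_R Z²/n² ⇒ n² = E_R Z²/(−E_n) = 13.6 × 2² / 2.18 ≈ 24.95
n = 5

5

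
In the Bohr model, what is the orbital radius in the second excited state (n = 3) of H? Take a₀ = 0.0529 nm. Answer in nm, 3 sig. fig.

0.476 nm

r_n = n²a₀/Z = 3² × 0.0529 / 1
    = 9 × 0.0529 / 1 = 0.476 nm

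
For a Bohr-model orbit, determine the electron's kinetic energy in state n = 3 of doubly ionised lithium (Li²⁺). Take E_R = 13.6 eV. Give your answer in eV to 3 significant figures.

For a Coulomb orbit the virial theorem gives K = −E_n.
E_n = −E_R·Z²/n², so K = E_R·Z²/n² = 13.6 × 3²/3² = 13.6 eV

13.6 eV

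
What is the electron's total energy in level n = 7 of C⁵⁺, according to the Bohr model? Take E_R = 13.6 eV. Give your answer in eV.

-9.99 eV

E_n = −E_R·Z²/n² = −13.6 × 6²/7² = -9.99 eV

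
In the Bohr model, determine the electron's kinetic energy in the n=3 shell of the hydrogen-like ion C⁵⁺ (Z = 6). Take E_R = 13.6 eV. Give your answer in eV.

54.4 eV

For a Coulomb orbit the virial theorem gives K = −E_n.
E_n = −E_R·Z²/n², so K = E_R·Z²/n² = 13.6 × 6²/3² = 54.4 eV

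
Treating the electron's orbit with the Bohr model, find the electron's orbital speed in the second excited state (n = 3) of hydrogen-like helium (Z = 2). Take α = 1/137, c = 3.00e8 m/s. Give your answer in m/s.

1.46e6 m/s

v_n = Zαc/n = 2 × 0.00730 × 3.00e8 / 3
    = 1.46e6 m/s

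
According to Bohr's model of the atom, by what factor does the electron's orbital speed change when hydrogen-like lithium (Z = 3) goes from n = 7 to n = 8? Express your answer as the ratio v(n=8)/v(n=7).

v ∝ Z^1 · n^-1; with Z fixed, v ∝ n^-1.
v(n=8)/v(n=7) = (8/7)^-1 = 7/8

7/8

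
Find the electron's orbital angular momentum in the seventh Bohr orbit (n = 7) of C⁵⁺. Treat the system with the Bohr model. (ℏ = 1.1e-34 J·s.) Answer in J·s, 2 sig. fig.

7.7e-34 J·s

L_n = nℏ = 7 × 1.1e-34 = 7.7e-34 J·s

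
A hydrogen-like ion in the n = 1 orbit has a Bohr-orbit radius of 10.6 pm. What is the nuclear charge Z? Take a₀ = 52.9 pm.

5

r_n = n²a₀/Z ⇒ Z = n²a₀/r = 1² × 52.9 / 10.6 ≈ 4.99
Z = 5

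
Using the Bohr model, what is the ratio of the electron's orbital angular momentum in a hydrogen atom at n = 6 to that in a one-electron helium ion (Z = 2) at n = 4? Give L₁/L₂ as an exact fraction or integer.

L = nℏ is independent of Z.
L₁/L₂ = n₁/n₂ = 6/4 = 3/2

3/2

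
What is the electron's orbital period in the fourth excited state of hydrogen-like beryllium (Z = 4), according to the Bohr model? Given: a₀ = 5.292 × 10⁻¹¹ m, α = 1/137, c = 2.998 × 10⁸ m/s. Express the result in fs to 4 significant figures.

1.187 fs

r = n²a₀/Z = 5²·5.292 × 10⁻¹¹/4 = 3.308 × 10⁻¹⁰ m
v = Zαc/n = 4·0.007299·2.998 × 10⁸/5 = 1.751 × 10⁶ m/s
T = 2πr/v = 1.187 × 10⁻¹⁵ s = 1.187 fs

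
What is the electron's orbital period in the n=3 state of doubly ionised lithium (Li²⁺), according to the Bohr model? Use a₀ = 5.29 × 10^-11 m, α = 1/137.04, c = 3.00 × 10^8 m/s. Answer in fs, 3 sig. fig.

r = n²a₀/Z = 3²·5.29 × 10^-11/3 = 1.59 × 10^-10 m
v = Zαc/n = 3·0.00730·3.00 × 10^8/3 = 2.19 × 10^6 m/s
T = 2πr/v = 4.55 × 10^-16 s = 0.455 fs

0.455 fs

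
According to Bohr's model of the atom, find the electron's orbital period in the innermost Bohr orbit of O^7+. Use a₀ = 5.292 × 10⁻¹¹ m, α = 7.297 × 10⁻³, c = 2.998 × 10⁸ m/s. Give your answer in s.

2.375 × 10⁻¹⁸ s

r = n²a₀/Z = 1²·5.292 × 10⁻¹¹/8 = 6.615 × 10⁻¹² m
v = Zαc/n = 8·0.007297·2.998 × 10⁸/1 = 1.750 × 10⁷ m/s
T = 2πr/v = 2.375 × 10⁻¹⁸ s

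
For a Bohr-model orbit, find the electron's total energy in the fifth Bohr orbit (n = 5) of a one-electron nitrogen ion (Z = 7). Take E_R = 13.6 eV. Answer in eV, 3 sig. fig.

-26.7 eV

E_n = −E_R·Z²/n² = −13.6 × 7²/5² = -26.7 eV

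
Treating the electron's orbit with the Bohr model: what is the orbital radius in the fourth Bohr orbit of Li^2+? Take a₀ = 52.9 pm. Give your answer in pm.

282 pm

r_n = n²a₀/Z = 4² × 52.9 / 3
    = 16 × 52.9 / 3 = 282 pm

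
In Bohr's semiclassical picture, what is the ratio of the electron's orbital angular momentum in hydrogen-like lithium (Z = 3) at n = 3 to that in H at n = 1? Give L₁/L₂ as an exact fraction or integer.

L = nℏ is independent of Z.
L₁/L₂ = n₁/n₂ = 3/1 = 3

3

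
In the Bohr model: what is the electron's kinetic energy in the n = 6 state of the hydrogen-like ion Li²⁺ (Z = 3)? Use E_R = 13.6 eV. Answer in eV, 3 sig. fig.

For a Coulomb orbit the virial theorem gives K = −E_n.
E_n = −E_R·Z²/n², so K = E_R·Z²/n² = 13.6 × 3²/6² = 3.40 eV

3.40 eV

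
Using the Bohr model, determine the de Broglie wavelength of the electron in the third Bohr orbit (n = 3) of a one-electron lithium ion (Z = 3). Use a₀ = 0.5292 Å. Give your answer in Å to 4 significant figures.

The Bohr quantisation condition is nλ = 2πr_n.
r_n = n²a₀/Z = 1.588 Å
λ = 2πr_n/n = 2π·1.588/3 = 3.325 Å

3.325 Å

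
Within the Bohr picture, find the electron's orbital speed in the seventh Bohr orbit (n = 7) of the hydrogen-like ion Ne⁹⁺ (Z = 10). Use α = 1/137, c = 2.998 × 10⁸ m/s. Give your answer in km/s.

3126 km/s

v_n = Zαc/n = 10 × 0.007299 × 2.998 × 10⁸ / 7
    = 3126 km/s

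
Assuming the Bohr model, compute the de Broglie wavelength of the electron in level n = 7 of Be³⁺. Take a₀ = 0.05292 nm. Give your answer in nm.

0.5819 nm

The Bohr quantisation condition is nλ = 2πr_n.
r_n = n²a₀/Z = 0.6483 nm
λ = 2πr_n/n = 2π·0.6483/7 = 0.5819 nm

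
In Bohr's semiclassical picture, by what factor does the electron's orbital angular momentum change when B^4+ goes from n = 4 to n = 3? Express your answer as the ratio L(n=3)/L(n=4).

L = nℏ depends only on n, so L ∝ n.
L(n=3)/L(n=4) = (3/4)^1 = 3/4

3/4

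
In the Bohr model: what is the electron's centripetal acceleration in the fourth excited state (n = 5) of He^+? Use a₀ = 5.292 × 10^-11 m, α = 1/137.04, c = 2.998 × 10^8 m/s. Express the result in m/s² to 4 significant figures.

r = n²a₀/Z = 6.615 × 10^-10 m, v = Zαc/n = 8.751 × 10^5 m/s
a = v²/r = (8.751 × 10^5)² / 6.615 × 10^-10 = 1.158 × 10^21 m/s²

1.158 × 10^21 m/s²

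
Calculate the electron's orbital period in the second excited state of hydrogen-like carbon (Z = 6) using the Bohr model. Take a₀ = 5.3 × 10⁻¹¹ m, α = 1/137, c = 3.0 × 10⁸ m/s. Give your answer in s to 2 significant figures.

1.1 × 10⁻¹⁶ s

r = n²a₀/Z = 3²·5.3 × 10⁻¹¹/6 = 8.0 × 10⁻¹¹ m
v = Zαc/n = 6·0.0073·3.0 × 10⁸/3 = 4.4 × 10⁶ m/s
T = 2πr/v = 1.1 × 10⁻¹⁶ s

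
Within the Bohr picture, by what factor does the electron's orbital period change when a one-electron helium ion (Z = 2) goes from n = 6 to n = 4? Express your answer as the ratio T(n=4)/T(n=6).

8/27

T ∝ Z^-2 · n^3; with Z fixed, T ∝ n^3.
T(n=4)/T(n=6) = (4/6)^3 = 8/27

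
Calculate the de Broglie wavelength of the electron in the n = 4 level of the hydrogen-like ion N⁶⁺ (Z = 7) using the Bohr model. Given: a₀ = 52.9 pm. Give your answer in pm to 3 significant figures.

190 pm

The Bohr quantisation condition is nλ = 2πr_n.
r_n = n²a₀/Z = 121 pm
λ = 2πr_n/n = 2π·121/4 = 190 pm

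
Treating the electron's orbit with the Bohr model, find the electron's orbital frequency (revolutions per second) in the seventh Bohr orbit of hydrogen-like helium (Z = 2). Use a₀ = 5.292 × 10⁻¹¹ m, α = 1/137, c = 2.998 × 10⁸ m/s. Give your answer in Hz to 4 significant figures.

r = n²a₀/Z = 1.297 × 10⁻⁹ m, v = Zαc/n = 6.252 × 10⁵ m/s
f = v/(2πr) = 7.675 × 10¹³ Hz

7.675 × 10¹³ Hz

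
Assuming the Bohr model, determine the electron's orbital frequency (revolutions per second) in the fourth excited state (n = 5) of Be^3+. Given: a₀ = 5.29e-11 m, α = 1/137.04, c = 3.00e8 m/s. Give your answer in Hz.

r = n²a₀/Z = 3.31e-10 m, v = Zαc/n = 1.75e6 m/s
f = v/(2πr) = 8.43e14 Hz

8.43e14 Hz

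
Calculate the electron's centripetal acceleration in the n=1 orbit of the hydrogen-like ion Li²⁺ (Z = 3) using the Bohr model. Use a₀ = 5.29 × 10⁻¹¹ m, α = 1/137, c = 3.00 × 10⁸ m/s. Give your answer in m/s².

r = n²a₀/Z = 1.76 × 10⁻¹¹ m, v = Zαc/n = 6.57 × 10⁶ m/s
a = v²/r = (6.57 × 10⁶)² / 1.76 × 10⁻¹¹ = 2.45 × 10²⁴ m/s²

2.45 × 10²⁴ m/s²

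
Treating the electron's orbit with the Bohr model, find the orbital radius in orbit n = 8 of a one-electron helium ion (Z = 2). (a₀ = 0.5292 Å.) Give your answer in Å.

16.93 Å

r_n = n²a₀/Z = 8² × 0.5292 / 2
    = 64 × 0.5292 / 2 = 16.93 Å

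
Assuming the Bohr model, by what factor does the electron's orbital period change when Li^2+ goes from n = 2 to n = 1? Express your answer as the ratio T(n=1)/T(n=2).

1/8

T ∝ Z^-2 · n^3; with Z fixed, T ∝ n^3.
T(n=1)/T(n=2) = (1/2)^3 = 1/8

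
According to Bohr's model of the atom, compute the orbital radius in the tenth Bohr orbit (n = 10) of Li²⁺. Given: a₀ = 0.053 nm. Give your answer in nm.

1.8 nm

r_n = n²a₀/Z = 10² × 0.053 / 3
    = 100 × 0.053 / 3 = 1.8 nm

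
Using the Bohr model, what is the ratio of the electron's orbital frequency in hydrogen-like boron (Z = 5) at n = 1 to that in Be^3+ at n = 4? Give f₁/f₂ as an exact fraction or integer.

100

f ∝ Z^2 · n^-3
f₁/f₂ = (5/4)^2 · (1/4)^-3 = 100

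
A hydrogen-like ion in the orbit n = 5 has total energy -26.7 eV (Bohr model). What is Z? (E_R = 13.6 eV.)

7

E_n = −E_R Z²/n² ⇒ Z² = −E_n n²/E_R = 26.7 × 5² / 13.6 ≈ 49.08
Z = 7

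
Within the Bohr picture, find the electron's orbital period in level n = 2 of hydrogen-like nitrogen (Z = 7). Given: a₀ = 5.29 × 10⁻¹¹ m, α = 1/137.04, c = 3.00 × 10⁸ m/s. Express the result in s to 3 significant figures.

r = n²a₀/Z = 2²·5.29 × 10⁻¹¹/7 = 3.02 × 10⁻¹¹ m
v = Zαc/n = 7·0.00730·3.00 × 10⁸/2 = 7.66 × 10⁶ m/s
T = 2πr/v = 2.48 × 10⁻¹⁷ s

2.48 × 10⁻¹⁷ s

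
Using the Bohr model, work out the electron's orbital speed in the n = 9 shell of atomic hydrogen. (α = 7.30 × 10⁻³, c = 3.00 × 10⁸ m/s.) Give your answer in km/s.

v_n = Zαc/n = 1 × 0.00730 × 3.00 × 10⁸ / 9
    = 243 km/s

243 km/s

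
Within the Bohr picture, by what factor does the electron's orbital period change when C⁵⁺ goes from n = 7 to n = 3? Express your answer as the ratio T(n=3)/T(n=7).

T ∝ Z^-2 · n^3; with Z fixed, T ∝ n^3.
T(n=3)/T(n=7) = (3/7)^3 = 27/343

27/343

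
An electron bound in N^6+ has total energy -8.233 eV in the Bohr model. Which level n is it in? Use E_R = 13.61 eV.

9

E_n = −E_R Z²/n² ⇒ n² = E_R Z²/(−E_n) = 13.61 × 7² / 8.233 ≈ 81.00
n = 9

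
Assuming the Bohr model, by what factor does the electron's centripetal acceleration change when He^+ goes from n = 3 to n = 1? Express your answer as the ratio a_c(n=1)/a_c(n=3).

81

a_c ∝ Z^3 · n^-4; with Z fixed, a_c ∝ n^-4.
a_c(n=1)/a_c(n=3) = (1/3)^-4 = 81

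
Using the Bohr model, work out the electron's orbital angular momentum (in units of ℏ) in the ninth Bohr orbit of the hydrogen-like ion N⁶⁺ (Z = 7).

L_n = nℏ, so L/ℏ = n = 9.

9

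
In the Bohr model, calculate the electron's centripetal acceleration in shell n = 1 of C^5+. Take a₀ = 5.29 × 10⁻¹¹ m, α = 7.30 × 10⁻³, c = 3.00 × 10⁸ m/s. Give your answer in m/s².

r = n²a₀/Z = 8.82 × 10⁻¹² m, v = Zαc/n = 1.31 × 10⁷ m/s
a = v²/r = (1.31 × 10⁷)² / 8.82 × 10⁻¹² = 1.96 × 10²⁵ m/s²

1.96 × 10²⁵ m/s²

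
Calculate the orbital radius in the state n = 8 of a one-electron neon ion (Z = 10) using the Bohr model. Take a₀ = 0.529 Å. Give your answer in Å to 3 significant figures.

r_n = n²a₀/Z = 8² × 0.529 / 10
    = 64 × 0.529 / 10 = 3.39 Å

3.39 Å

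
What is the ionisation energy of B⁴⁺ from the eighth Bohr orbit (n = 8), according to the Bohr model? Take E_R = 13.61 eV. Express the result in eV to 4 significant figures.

E_n = −E_R·Z²/n² = −13.61 × 5²/8² eV = -5.316 eV
Ionisation energy = −E_n = 5.316 eV

5.316 eV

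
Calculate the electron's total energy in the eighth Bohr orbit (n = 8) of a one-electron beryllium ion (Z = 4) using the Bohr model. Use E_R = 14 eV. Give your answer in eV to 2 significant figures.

-3.5 eV

E_n = −E_R·Z²/n² = −14 × 4²/8² = -3.5 eV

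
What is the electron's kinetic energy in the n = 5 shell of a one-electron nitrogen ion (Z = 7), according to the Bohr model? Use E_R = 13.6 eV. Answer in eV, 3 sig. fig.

For a Coulomb orbit the virial theorem gives K = −E_n.
E_n = −E_R·Z²/n², so K = E_R·Z²/n² = 13.6 × 7²/5² = 26.7 eV

26.7 eV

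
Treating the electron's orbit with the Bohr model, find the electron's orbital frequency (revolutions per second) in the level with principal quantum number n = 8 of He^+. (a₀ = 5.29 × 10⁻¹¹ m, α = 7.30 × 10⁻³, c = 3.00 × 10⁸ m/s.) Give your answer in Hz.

5.15 × 10¹³ Hz

r = n²a₀/Z = 1.69 × 10⁻⁹ m, v = Zαc/n = 5.47 × 10⁵ m/s
f = v/(2πr) = 5.15 × 10¹³ Hz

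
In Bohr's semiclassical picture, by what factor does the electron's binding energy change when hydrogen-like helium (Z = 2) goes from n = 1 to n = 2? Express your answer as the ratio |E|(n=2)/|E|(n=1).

1/4

|E| ∝ Z^2 · n^-2; with Z fixed, |E| ∝ n^-2.
|E|(n=2)/|E|(n=1) = (2/1)^-2 = 1/4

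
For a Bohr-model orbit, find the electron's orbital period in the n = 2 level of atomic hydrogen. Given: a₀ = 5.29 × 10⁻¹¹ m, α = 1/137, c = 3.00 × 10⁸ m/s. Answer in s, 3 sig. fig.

r = n²a₀/Z = 2²·5.29 × 10⁻¹¹/1 = 2.12 × 10⁻¹⁰ m
v = Zαc/n = 1·0.00730·3.00 × 10⁸/2 = 1.09 × 10⁶ m/s
T = 2πr/v = 1.21 × 10⁻¹⁵ s

1.21 × 10⁻¹⁵ s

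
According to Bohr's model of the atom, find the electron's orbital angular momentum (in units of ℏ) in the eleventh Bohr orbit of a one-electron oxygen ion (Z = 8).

11

L_n = nℏ, so L/ℏ = n = 11.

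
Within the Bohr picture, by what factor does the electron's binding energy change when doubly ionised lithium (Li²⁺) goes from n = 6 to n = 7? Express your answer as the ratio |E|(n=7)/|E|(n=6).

36/49

|E| ∝ Z^2 · n^-2; with Z fixed, |E| ∝ n^-2.
|E|(n=7)/|E|(n=6) = (7/6)^-2 = 36/49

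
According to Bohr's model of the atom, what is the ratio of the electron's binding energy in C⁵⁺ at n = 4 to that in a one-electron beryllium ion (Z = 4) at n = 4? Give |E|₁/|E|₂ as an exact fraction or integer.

9/4

|E| ∝ Z^2 · n^-2
|E|₁/|E|₂ = (6/4)^2 · (4/4)^-2 = 9/4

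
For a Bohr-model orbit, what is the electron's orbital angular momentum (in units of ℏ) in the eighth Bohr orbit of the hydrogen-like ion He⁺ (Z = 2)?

L_n = nℏ, so L/ℏ = n = 8.

8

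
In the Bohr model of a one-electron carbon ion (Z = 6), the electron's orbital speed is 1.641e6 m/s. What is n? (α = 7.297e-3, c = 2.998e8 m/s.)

8

v_n = Zαc/n ⇒ n = Zαc/v = 6 × 0.007297 × 2.998e8 / 1.641e6 ≈ 8.00
n = 8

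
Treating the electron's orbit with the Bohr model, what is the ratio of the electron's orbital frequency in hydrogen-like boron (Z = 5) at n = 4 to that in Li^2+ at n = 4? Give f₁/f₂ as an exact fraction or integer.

25/9

f ∝ Z^2 · n^-3
f₁/f₂ = (5/3)^2 · (4/4)^-3 = 25/9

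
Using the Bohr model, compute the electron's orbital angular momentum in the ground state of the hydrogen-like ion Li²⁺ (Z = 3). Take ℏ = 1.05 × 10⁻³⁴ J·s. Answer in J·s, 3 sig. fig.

1.05 × 10⁻³⁴ J·s

L_n = nℏ = 1 × 1.05 × 10⁻³⁴ = 1.05 × 10⁻³⁴ J·s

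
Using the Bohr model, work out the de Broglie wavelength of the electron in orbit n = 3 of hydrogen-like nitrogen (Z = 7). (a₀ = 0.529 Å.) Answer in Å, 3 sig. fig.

1.42 Å

The Bohr quantisation condition is nλ = 2πr_n.
r_n = n²a₀/Z = 0.680 Å
λ = 2πr_n/n = 2π·0.680/3 = 1.42 Å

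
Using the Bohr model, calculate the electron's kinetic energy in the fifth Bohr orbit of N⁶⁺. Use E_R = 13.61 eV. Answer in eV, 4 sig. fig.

26.68 eV

For a Coulomb orbit the virial theorem gives K = −E_n.
E_n = −E_R·Z²/n², so K = E_R·Z²/n² = 13.61 × 7²/5² = 26.68 eV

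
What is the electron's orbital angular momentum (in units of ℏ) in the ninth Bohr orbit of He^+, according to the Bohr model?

L_n = nℏ, so L/ℏ = n = 9.

9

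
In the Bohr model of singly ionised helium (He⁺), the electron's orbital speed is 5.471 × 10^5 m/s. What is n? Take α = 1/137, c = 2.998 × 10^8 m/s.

v_n = Zαc/n ⇒ n = Zαc/v = 2 × 0.007299 × 2.998 × 10^8 / 5.471 × 10^5 ≈ 8.00
n = 8

8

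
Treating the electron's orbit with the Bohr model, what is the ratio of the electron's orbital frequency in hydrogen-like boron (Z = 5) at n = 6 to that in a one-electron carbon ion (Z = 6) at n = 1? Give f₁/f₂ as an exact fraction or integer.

25/7776

f ∝ Z^2 · n^-3
f₁/f₂ = (5/6)^2 · (6/1)^-3 = 25/7776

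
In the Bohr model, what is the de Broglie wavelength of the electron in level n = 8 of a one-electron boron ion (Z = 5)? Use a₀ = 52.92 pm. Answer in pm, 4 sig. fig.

532.0 pm

The Bohr quantisation condition is nλ = 2πr_n.
r_n = n²a₀/Z = 677.4 pm
λ = 2πr_n/n = 2π·677.4/8 = 532.0 pm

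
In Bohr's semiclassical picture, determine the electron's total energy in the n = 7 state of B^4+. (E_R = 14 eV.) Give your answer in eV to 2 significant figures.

E_n = −E_R·Z²/n² = −14 × 5²/7² = -7.1 eV

-7.1 eV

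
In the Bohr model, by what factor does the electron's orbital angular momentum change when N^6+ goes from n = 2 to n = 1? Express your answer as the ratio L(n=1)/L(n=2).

L = nℏ depends only on n, so L ∝ n.
L(n=1)/L(n=2) = (1/2)^1 = 1/2

1/2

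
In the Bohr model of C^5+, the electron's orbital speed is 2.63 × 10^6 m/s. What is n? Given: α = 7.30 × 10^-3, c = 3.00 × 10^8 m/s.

v_n = Zαc/n ⇒ n = Zαc/v = 6 × 0.00730 × 3.00 × 10^8 / 2.63 × 10^6 ≈ 5.00
n = 5

5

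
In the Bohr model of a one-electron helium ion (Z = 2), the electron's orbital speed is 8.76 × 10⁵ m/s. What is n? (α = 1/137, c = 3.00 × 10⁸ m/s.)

v_n = Zαc/n ⇒ n = Zαc/v = 2 × 0.00730 × 3.00 × 10⁸ / 8.76 × 10⁵ ≈ 5.00
n = 5

5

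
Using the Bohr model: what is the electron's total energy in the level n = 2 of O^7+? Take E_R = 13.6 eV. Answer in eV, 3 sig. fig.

E_n = −E_R·Z²/n² = −13.6 × 8²/2² = -218 eV

-218 eV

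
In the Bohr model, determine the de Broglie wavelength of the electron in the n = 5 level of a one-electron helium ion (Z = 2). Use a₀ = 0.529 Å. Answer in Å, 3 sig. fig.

The Bohr quantisation condition is nλ = 2πr_n.
r_n = n²a₀/Z = 6.61 Å
λ = 2πr_n/n = 2π·6.61/5 = 8.31 Å

8.31 Å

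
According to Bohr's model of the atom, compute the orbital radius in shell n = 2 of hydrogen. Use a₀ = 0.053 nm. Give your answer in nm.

0.21 nm

r_n = n²a₀/Z = 2² × 0.053 / 1
    = 4 × 0.053 / 1 = 0.21 nm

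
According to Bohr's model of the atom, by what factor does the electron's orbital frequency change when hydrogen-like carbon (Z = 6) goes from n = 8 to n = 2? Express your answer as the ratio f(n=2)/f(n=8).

64

f ∝ Z^2 · n^-3; with Z fixed, f ∝ n^-3.
f(n=2)/f(n=8) = (2/8)^-3 = 64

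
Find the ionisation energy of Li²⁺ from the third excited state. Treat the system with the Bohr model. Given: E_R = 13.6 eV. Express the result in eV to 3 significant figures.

E_n = −E_R·Z²/n² = −13.6 × 3²/4² eV = -7.65 eV
Ionisation energy = −E_n = 7.65 eV

7.65 eV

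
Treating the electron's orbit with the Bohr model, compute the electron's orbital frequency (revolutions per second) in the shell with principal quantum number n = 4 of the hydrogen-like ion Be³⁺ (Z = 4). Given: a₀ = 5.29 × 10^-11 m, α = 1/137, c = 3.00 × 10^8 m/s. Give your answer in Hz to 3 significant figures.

r = n²a₀/Z = 2.12 × 10^-10 m, v = Zαc/n = 2.19 × 10^6 m/s
f = v/(2πr) = 1.65 × 10^15 Hz

1.65 × 10^15 Hz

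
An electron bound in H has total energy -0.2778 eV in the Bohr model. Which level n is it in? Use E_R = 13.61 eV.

E_n = −E_R Z²/n² ⇒ n² = E_R Z²/(−E_n) = 13.61 × 1² / 0.2778 ≈ 48.99
n = 7

7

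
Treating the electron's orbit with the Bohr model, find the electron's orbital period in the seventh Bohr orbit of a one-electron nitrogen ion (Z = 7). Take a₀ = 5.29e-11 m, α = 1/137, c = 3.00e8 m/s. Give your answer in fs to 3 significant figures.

1.06 fs

r = n²a₀/Z = 7²·5.29e-11/7 = 3.70e-10 m
v = Zαc/n = 7·0.00730·3.00e8/7 = 2.19e6 m/s
T = 2πr/v = 1.06e-15 s = 1.06 fs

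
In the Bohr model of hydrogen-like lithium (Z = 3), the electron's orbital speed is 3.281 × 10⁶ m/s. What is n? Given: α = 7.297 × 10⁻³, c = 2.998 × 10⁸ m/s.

2

v_n = Zαc/n ⇒ n = Zαc/v = 3 × 0.007297 × 2.998 × 10⁸ / 3.281 × 10⁶ ≈ 2.00
n = 2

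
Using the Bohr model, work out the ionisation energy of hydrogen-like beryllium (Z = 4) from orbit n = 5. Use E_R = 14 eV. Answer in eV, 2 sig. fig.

9.0 eV

E_n = −E_R·Z²/n² = −14 × 4²/5² eV = -9.0 eV
Ionisation energy = −E_n = 9.0 eV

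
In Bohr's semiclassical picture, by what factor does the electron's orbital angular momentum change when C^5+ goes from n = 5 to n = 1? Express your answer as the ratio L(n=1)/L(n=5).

L = nℏ depends only on n, so L ∝ n.
L(n=1)/L(n=5) = (1/5)^1 = 1/5

1/5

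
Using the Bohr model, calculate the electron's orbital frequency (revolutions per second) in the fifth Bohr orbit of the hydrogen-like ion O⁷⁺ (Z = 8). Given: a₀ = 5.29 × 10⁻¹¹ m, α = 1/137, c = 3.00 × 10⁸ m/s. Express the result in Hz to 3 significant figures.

r = n²a₀/Z = 1.65 × 10⁻¹⁰ m, v = Zαc/n = 3.50 × 10⁶ m/s
f = v/(2πr) = 3.37 × 10¹⁵ Hz

3.37 × 10¹⁵ Hz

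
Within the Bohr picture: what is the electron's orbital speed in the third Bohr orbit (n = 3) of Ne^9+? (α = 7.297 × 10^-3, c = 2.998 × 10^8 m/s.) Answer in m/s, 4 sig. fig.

v_n = Zαc/n = 10 × 0.007297 × 2.998 × 10^8 / 3
    = 7.292 × 10^6 m/s

7.292 × 10^6 m/s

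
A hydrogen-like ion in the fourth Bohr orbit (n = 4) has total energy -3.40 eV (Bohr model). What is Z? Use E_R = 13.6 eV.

2

E_n = −E_R Z²/n² ⇒ Z² = −E_n n²/E_R = 3.40 × 4² / 13.6 ≈ 4.00
Z = 2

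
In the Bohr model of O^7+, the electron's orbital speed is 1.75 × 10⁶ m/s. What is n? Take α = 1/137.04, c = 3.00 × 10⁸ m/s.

v_n = Zαc/n ⇒ n = Zαc/v = 8 × 0.00730 × 3.00 × 10⁸ / 1.75 × 10⁶ ≈ 10.01
n = 10

10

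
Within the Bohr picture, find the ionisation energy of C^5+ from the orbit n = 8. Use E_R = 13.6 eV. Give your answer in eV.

E_n = −E_R·Z²/n² = −13.6 × 6²/8² eV = -7.65 eV
Ionisation energy = −E_n = 7.65 eV

7.65 eV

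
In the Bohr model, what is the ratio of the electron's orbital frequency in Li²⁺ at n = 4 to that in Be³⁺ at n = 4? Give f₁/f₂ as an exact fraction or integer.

9/16

f ∝ Z^2 · n^-3
f₁/f₂ = (3/4)^2 · (4/4)^-3 = 9/16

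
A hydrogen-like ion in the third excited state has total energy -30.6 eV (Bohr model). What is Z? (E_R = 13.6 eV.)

E_n = −E_R Z²/n² ⇒ Z² = −E_n n²/E_R = 30.6 × 4² / 13.6 ≈ 36.00
Z = 6

6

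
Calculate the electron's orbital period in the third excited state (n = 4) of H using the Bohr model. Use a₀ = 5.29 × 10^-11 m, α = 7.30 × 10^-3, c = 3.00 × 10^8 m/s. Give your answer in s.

r = n²a₀/Z = 4²·5.29 × 10^-11/1 = 8.46 × 10^-10 m
v = Zαc/n = 1·0.00730·3.00 × 10^8/4 = 5.47 × 10^5 m/s
T = 2πr/v = 9.71 × 10^-15 s

9.71 × 10^-15 s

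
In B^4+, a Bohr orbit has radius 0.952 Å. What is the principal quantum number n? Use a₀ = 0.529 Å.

3

r_n = n²a₀/Z ⇒ n² = rZ/a₀ = 0.952 × 5 / 0.529 ≈ 9.00
n = 3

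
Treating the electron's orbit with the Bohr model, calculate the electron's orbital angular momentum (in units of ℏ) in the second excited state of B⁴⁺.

3

L_n = nℏ, so L/ℏ = n = 3.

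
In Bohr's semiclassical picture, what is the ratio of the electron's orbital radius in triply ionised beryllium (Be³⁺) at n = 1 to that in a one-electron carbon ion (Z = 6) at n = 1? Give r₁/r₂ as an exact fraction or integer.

r ∝ Z^-1 · n^2
r₁/r₂ = (4/6)^-1 · (1/1)^2 = 3/2

3/2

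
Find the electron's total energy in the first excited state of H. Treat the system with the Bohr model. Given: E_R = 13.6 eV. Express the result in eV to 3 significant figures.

-3.40 eV

E_n = −E_R·Z²/n² = −13.6 × 1²/2² = -3.40 eV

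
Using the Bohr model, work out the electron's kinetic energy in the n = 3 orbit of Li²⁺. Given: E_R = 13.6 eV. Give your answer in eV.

For a Coulomb orbit the virial theorem gives K = −E_n.
E_n = −E_R·Z²/n², so K = E_R·Z²/n² = 13.6 × 3²/3² = 13.6 eV

13.6 eV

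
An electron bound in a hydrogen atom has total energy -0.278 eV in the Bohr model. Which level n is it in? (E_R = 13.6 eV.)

7

E_n = −E_R Z²/n² ⇒ n² = E_R Z²/(−E_n) = 13.6 × 1² / 0.278 ≈ 48.92
n = 7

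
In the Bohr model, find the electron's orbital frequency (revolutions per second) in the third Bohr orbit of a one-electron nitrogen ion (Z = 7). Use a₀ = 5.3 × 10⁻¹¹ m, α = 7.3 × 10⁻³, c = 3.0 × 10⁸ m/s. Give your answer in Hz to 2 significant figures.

1.2 × 10¹⁶ Hz

r = n²a₀/Z = 6.8 × 10⁻¹¹ m, v = Zαc/n = 5.1 × 10⁶ m/s
f = v/(2πr) = 1.2 × 10¹⁶ Hz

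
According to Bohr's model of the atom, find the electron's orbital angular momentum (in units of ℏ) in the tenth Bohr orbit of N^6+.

L_n = nℏ, so L/ℏ = n = 10.

10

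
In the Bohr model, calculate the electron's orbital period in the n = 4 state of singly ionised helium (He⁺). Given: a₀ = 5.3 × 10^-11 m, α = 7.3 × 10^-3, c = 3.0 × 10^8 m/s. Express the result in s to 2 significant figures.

r = n²a₀/Z = 4²·5.3 × 10^-11/2 = 4.2 × 10^-10 m
v = Zαc/n = 2·0.0073·3.0 × 10^8/4 = 1.1 × 10^6 m/s
T = 2πr/v = 2.4 × 10^-15 s

2.4 × 10^-15 s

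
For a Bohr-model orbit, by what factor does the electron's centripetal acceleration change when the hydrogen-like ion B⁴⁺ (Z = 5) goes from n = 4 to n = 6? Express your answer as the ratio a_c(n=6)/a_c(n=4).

a_c ∝ Z^3 · n^-4; with Z fixed, a_c ∝ n^-4.
a_c(n=6)/a_c(n=4) = (6/4)^-4 = 16/81

16/81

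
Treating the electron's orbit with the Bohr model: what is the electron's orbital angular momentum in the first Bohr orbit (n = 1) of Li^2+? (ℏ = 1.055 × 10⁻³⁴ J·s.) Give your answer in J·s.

1.055 × 10⁻³⁴ J·s

L_n = nℏ = 1 × 1.055 × 10⁻³⁴ = 1.055 × 10⁻³⁴ J·s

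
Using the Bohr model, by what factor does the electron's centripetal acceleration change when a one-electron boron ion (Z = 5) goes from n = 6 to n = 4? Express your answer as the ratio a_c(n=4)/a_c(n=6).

a_c ∝ Z^3 · n^-4; with Z fixed, a_c ∝ n^-4.
a_c(n=4)/a_c(n=6) = (4/6)^-4 = 81/16

81/16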